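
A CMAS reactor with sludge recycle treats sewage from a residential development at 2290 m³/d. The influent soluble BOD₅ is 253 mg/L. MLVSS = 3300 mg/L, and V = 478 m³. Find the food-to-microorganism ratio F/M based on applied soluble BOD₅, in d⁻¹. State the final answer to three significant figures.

F/M = Q·S₀ / (V·X) = 2290 × 253 / (478.0 × 3300) = 0.3673 g soluble BOD₅·(g VSS·d)⁻¹.

F/M ≈ 0.367 d⁻¹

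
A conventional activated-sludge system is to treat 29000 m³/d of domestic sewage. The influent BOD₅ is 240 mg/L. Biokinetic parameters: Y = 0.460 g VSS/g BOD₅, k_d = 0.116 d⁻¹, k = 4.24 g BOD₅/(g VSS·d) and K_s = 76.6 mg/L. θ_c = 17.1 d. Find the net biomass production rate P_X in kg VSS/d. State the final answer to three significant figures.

P_X ≈ 1040 kg VSS/d

From the Monod/SRT balance for a CMAS, S = K_s·(1+k_d θ_c)/[θ_c·(Y k − k_d) − 1] = 76.6 × (1 + 0.116 × 17.1) / [17.1 × (0.460 × 4.24 − 0.116) − 1] = 228.5 / 30.37 = 7.526 mg/L.
Observed yield with endogenous decay: Y_obs = Y / (1 + k_d·θ_c) = 0.460 / (1 + 0.116 × 17.1) = 0.460 / 2.984 = 0.1542 g VSS/g BOD₅.
Substrate removed = Q·(S₀ − S) = 29000 m³/d × (240 − 7.53) g/m³ = 6.74×10^6 g/d = 6742 kg/d.
P_X = Y_obs · Q(S₀ − S) = 0.1542 × 6742 = 1039 kg VSS/d.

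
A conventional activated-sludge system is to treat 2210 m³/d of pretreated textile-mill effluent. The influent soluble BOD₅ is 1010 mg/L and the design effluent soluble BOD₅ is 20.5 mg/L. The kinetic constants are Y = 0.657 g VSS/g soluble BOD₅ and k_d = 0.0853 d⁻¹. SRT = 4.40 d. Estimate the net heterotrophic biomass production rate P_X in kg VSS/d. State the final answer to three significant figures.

Correct the yield for decay: Y_obs = Y/(1 + k_d θ_c) = 0.657 / (1 + 0.0853 × 4.40) = 0.657 / 1.375 = 0.4777.
Q·(S₀ − S) = 2210 × (1010 − 20.5) × 10⁻³ = 2187 kg/d removed.
Net biomass production P_X = Y_obs × Q·(S₀ − S) = 0.4777 × 2187 = 1045 kg VSS/d.

P_X ≈ 1040 kg VSS/d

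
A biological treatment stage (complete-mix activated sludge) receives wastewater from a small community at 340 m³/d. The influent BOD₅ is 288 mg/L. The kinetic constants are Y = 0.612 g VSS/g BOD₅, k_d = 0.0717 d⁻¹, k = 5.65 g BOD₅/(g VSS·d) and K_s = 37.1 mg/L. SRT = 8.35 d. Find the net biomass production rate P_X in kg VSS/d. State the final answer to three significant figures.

P_X ≈ 37.2 kg VSS/d

From the Monod/SRT balance for a CMAS, S = K_s·(1+k_d θ_c)/[θ_c·(Y k − k_d) − 1] = 37.1 × (1 + 0.0717 × 8.35) / [8.35 × (0.612 × 5.65 − 0.0717) − 1] = 59.31 / 27.27 = 2.175 mg/L.
Y_obs = Y / (1 + k_d θ_c) = 0.612 / (1 + 0.0717 × 8.35) = 0.612 / 1.599 = 0.3828.
Q·(S₀ − S) = 340 × (288 − 2.17) × 10⁻³ = 97.18 kg/d removed.
Biomass produced: P_X = Y_obs·Q·ΔS = 0.3828 × 97.18 ≈ 37.20 kg VSS/d.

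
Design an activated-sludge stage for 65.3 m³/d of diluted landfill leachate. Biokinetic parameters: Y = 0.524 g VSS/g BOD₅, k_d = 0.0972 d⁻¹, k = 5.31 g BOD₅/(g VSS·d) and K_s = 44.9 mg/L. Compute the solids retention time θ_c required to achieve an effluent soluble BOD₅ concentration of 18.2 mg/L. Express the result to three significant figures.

θ_c ≈ 1.42 d

Specific growth rate at S = 18.2 mg/L: μ = YkS/(K_s+S) = 0.524·5.31·18.2/(44.9+18.2) = 0.8025 d⁻¹.
1/θ_c = 0.8025 − 0.0972 = 0.7053 d⁻¹, so θ_c = 1.418 d.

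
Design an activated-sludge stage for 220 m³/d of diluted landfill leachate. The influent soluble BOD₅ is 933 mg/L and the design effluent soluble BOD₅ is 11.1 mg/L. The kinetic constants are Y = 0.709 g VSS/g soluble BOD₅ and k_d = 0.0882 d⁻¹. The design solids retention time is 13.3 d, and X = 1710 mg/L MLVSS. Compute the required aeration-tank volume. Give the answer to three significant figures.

V ≈ 515 m³

From the SRT design equation V = Y Q (S₀−S) θ_c / [X (1 + k_d θ_c)] = 0.709 × 220 × (933 − 11.1) × 13.3 / [1710 × (1 + 0.0882 × 13.3)] = 1.91×10^6 / 3716 = 514.7 m³.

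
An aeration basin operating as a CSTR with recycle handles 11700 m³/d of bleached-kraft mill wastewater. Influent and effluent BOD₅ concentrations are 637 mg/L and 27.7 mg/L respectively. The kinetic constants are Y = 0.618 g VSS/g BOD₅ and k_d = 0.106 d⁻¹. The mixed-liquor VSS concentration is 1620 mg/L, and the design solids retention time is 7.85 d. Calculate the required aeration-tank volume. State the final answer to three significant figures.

Steady-state biomass mass balance: V·X·(1 + k_d·θ_c) = Y·Q·(S₀ − S)·θ_c, so V = 0.618 × 11700 × (637 − 27.7) × 7.85 / [1620 × (1 + 0.106 × 7.85)] = 3.46×10^7 / 2968 = 11652 m³.

V ≈ 11700 m³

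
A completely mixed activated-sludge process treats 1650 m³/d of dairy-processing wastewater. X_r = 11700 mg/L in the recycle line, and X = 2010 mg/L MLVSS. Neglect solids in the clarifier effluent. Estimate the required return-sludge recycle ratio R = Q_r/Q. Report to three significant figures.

R ≈ 0.207

Solids balance on the clarifier gives (1+R)X = R·X_r, so R = X/(X_r − X) = 2010 / (11700 − 2010) = 0.2074.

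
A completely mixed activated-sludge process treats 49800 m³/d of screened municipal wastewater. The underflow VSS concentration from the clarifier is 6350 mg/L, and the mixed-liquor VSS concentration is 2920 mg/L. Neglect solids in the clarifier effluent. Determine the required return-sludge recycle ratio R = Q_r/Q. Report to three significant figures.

Solids balance on the clarifier gives (1+R)X = R·X_r, so R = X/(X_r − X) = 2920 / (6350 − 2920) = 0.8513.

R ≈ 0.851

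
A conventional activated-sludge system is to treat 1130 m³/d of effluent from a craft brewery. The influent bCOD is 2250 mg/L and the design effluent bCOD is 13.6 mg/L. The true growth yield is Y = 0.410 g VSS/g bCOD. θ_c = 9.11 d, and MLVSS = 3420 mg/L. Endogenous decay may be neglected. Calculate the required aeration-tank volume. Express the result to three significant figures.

With k_d = 0 the design equation reduces to V = Y Q (S₀−S) θ_c / X = 0.410 × 1130 × (2250 − 13.6) × 9.11 / 3420 = 2760 m³.

V ≈ 2760 m³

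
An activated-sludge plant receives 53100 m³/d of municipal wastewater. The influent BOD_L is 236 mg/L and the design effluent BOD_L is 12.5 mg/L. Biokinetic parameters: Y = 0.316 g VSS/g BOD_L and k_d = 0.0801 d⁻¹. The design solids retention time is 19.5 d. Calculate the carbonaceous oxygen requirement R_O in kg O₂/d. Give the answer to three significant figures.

R_O ≈ 9790 kg O₂/d

The observed yield is Y_obs = Y/(1 + k_d·θ_c) = 0.316 / (1 + 0.0801 × 19.5) = 0.316 / 2.562 = 0.1233 g VSS per g BOD_L removed.
ΔS = 236 − 12.5 = 223.5 mg/L, so the substrate removal rate is 53100 × 223.5/1000 = 11868 kg BOD_L/d.
P_X = Y_obs·Q·(S₀ − S) = 0.1233 × 11868 = 1464 kg VSS/d.
R_O = Q·ΔS − 1.42 P_X = 11868 − 2079 = 9789 kg O₂/d.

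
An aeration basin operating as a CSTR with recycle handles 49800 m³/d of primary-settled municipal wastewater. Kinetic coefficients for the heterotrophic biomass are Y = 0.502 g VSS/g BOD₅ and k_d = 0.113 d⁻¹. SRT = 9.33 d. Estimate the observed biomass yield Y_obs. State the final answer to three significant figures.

The observed yield is Y_obs = Y/(1 + k_d·θ_c) = 0.502 / (1 + 0.113 × 9.33) = 0.502 / 2.054 = 0.2444 g VSS per g BOD₅ removed.

Y_obs ≈ 0.244 g VSS/g BOD₅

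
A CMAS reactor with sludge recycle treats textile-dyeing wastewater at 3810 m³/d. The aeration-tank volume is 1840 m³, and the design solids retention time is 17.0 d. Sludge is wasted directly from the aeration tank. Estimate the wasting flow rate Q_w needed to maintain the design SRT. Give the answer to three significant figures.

Q_w ≈ 108 m³/d

For wasting at MLVSS concentration, Q_w = V/θ_c = 1840/17.0 = 108.2 m³/d.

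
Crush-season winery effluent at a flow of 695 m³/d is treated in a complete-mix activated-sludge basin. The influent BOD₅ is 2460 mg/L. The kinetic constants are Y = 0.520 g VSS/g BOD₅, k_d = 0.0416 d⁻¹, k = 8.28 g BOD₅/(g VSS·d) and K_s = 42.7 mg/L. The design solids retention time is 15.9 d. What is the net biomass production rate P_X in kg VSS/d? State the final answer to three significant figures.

P_X ≈ 535 kg VSS/d

From the Monod/SRT balance for a CMAS, S = K_s·(1+k_d θ_c)/[θ_c·(Y k − k_d) − 1] = 42.7 × (1 + 0.0416 × 15.9) / [15.9 × (0.520 × 8.28 − 0.0416) − 1] = 70.94 / 66.80 = 1.062 mg/L.
The observed yield is Y_obs = Y/(1 + k_d·θ_c) = 0.520 / (1 + 0.0416 × 15.9) = 0.520 / 1.661 = 0.3130 g VSS per g BOD₅ removed.
Substrate removed = Q·(S₀ − S) = 695 m³/d × (2460 − 1.06) g/m³ = 1.71×10^6 g/d = 1709 kg/d.
Biomass produced: P_X = Y_obs·Q·ΔS = 0.3130 × 1709 ≈ 534.9 kg VSS/d.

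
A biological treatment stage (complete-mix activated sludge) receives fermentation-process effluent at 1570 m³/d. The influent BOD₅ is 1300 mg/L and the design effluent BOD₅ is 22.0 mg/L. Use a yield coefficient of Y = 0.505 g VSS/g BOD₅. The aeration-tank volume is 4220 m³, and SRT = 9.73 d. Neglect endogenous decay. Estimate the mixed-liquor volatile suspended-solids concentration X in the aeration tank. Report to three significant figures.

X ≈ 2340 mg/L

Without decay, X = Y Q (S₀−S) θ_c / V = 0.505 × 1570 × (1300 − 22.0) × 9.73 / 4220 = 2336 mg/L.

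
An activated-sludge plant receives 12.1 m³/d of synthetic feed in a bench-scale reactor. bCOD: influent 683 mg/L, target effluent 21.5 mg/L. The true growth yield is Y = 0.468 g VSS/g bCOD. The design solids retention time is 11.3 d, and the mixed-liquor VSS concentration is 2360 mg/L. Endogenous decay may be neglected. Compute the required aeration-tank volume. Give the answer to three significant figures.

V ≈ 17.9 m³

With k_d = 0 the design equation reduces to V = Y Q (S₀−S) θ_c / X = 0.468 × 12.1 × (683 − 21.5) × 11.3 / 2360 = 17.94 m³.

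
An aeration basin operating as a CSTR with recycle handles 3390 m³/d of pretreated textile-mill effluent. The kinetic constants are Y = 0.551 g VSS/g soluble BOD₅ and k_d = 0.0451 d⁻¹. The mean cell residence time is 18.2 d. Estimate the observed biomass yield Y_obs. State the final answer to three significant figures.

Y_obs ≈ 0.303 g VSS/g soluble BOD₅

Y_obs = Y / (1 + k_d θ_c) = 0.551 / (1 + 0.0451 × 18.2) = 0.551 / 1.821 = 0.3026.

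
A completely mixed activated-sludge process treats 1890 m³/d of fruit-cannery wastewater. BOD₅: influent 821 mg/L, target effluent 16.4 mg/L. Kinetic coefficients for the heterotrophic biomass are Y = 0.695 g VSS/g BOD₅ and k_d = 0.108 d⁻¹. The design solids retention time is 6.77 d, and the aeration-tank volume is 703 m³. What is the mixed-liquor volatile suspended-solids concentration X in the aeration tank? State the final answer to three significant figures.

X ≈ 5880 mg/L

Solving the biomass balance for X: X = Y Q (S₀−S) θ_c / [V (1+k_d θ_c)] = 0.695 × 1890 × (821 − 16.4) × 6.77 / [703 × (1 + 0.108 × 6.77)] = 5879 mg/L.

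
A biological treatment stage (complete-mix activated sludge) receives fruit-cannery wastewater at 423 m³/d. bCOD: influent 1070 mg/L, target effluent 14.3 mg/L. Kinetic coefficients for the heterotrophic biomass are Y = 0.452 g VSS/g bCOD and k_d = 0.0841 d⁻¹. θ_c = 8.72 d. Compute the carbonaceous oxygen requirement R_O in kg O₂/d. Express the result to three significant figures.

R_O ≈ 281 kg O₂/d

The observed yield is Y_obs = Y/(1 + k_d·θ_c) = 0.452 / (1 + 0.0841 × 8.72) = 0.452 / 1.733 = 0.2608 g VSS per g bCOD removed.
Mass of bCOD removed per day: Q(S₀ − S) = 423 × 1056 g/m³ = 446.6 kg/d.
Net sludge production P_X = 0.2608 × 446.6 = 116.4 kg VSS/d.
Carbonaceous O₂ demand = substrate oxidised − cell-mass equivalent = 446.6 − 1.42 × 116.4 = 281.2 kg O₂/d.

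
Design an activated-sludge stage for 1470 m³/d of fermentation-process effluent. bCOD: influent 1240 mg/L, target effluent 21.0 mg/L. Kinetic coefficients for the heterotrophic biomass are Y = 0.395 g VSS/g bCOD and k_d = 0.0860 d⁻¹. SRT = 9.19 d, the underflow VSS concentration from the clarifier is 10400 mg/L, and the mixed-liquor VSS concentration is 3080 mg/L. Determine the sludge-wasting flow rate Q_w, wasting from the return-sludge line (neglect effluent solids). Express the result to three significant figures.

Q_w ≈ 38.0 m³/d

Rearranging the biomass balance for a CMAS with decay, V = Y·Q·ΔS·θ_c / [X·(1+k_d θ_c)] = 0.395 × 1470 × (1240 − 21.0) × 9.19 / [3080 × (1 + 0.0860 × 9.19)] = 6.5×10^6 / 5514 = 1180 m³.
Wasting from the return line (neglecting effluent solids): Q_w = V·X / (θ_c·X_r) = 1180 × 3080 / (9.19 × 10400) = 38.01 m³/d.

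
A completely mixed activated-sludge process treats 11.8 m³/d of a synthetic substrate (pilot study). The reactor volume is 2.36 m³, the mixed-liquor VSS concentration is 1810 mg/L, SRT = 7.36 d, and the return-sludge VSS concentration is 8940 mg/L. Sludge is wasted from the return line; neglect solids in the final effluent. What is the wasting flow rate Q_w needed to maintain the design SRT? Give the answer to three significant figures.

θ_c = V·X/(Q_w·X_r) when wasting from the recycle, so Q_w = V·X/(θ_c·X_r) = 2.360 × 1810 / (7.36 × 8940) = 0.06492 m³/d.

Q_w ≈ 0.0649 m³/d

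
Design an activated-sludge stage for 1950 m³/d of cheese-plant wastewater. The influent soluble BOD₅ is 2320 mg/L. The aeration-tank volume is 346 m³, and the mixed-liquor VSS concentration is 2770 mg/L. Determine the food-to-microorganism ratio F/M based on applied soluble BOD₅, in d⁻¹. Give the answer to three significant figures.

F/M ≈ 4.72 d⁻¹

Food-to-microorganism ratio F/M = Q S₀ / (V X) = 1950 × 2320 / (346.0 × 2770) = 4.720 d⁻¹.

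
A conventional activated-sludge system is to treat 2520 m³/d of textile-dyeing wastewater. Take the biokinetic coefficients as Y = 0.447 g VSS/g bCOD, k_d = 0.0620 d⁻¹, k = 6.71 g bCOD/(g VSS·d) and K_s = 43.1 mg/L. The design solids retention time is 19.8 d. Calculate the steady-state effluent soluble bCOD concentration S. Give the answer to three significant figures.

For a completely mixed reactor with recycle the Lawrence–McCarty relation gives S = K_s·(1 + k_d·θ_c) / [θ_c·(Y·k − k_d) − 1] = 43.1 × (1 + 0.0620 × 19.8) / [19.8 × (0.447 × 6.71 − 0.0620) − 1] = 96.01 / 57.16 = 1.680 mg/L.

S ≈ 1.68 mg/L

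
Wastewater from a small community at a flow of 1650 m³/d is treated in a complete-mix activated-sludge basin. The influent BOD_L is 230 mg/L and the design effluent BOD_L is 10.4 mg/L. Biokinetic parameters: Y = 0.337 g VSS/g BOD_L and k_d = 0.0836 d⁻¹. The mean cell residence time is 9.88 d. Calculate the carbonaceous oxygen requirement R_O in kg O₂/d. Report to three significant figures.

Observed yield with endogenous decay: Y_obs = Y / (1 + k_d·θ_c) = 0.337 / (1 + 0.0836 × 9.88) = 0.337 / 1.826 = 0.1846 g VSS/g BOD_L.
Mass of BOD_L removed per day: Q(S₀ − S) = 1650 × 219.6 g/m³ = 362.3 kg/d.
P_X = Y_obs·Q·(S₀ − S) = 0.1846 × 362.3 = 66.87 kg VSS/d.
Carbonaceous O₂ demand = substrate oxidised − cell-mass equivalent = 362.3 − 1.42 × 66.87 = 267.4 kg O₂/d.

R_O ≈ 267 kg O₂/d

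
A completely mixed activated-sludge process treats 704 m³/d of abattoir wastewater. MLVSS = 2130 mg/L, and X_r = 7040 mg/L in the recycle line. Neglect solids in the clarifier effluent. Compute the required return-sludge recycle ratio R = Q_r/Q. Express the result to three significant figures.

Mass balance around the secondary clarifier (neglecting effluent solids): R = X / (X_r − X) = 2130 / (7040 − 2130) = 0.4338.

R ≈ 0.434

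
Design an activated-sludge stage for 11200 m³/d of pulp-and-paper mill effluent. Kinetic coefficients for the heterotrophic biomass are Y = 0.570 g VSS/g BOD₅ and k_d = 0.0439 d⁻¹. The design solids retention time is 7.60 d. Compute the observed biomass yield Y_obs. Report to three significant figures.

Y_obs ≈ 0.427 g VSS/g BOD₅

Observed yield with endogenous decay: Y_obs = Y / (1 + k_d·θ_c) = 0.570 / (1 + 0.0439 × 7.60) = 0.570 / 1.334 = 0.4274 g VSS/g BOD₅.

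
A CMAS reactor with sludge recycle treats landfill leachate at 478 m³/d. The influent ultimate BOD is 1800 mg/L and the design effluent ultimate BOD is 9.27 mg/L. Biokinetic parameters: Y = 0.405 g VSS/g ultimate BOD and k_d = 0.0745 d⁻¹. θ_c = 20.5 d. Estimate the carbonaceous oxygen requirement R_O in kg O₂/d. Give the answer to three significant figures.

R_O ≈ 661 kg O₂/d

The observed yield is Y_obs = Y/(1 + k_d·θ_c) = 0.405 / (1 + 0.0745 × 20.5) = 0.405 / 2.527 = 0.1603 g VSS per g ultimate BOD removed.
Mass of ultimate BOD removed per day: Q(S₀ − S) = 478 × 1791 g/m³ = 856.0 kg/d.
P_X = Y_obs·Q·(S₀ − S) = 0.1603 × 856.0 = 137.2 kg VSS/d.
R_O = Q·(S₀ − S) − 1.42·P_X = 856.0 − 1.42 × 137.2 = 661.2 kg O₂/d.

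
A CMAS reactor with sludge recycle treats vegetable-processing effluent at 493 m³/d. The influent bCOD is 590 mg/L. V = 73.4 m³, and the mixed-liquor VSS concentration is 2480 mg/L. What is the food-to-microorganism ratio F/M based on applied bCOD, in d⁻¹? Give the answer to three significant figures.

Food-to-microorganism ratio F/M = Q S₀ / (V X) = 493 × 590 / (73.40 × 2480) = 1.598 d⁻¹.

F/M ≈ 1.60 d⁻¹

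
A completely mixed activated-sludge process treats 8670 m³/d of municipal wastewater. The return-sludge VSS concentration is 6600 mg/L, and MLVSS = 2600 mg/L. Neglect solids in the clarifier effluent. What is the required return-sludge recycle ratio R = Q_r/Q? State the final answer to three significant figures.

Solids balance on the clarifier gives (1+R)X = R·X_r, so R = X/(X_r − X) = 2600 / (6600 − 2600) = 0.6500.

R ≈ 0.650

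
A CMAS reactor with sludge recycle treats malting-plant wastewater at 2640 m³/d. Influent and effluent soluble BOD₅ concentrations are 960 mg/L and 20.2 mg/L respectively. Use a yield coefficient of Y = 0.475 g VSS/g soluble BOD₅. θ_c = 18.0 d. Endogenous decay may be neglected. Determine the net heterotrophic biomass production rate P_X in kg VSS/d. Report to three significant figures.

Since k_d ≈ 0, Y_obs = Y = 0.475 g VSS/g soluble BOD₅.
Substrate removed = Q·(S₀ − S) = 2640 m³/d × (960 − 20.2) g/m³ = 2.48×10^6 g/d = 2481 kg/d.
P_X = Y_obs · Q(S₀ − S) = 0.4750 × 2481 = 1179 kg VSS/d.

P_X ≈ 1180 kg VSS/d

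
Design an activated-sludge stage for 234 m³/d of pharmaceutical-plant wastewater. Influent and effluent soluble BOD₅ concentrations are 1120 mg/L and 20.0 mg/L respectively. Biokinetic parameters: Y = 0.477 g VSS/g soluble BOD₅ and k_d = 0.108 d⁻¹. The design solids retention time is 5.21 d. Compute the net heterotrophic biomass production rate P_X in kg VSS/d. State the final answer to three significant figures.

P_X ≈ 78.6 kg VSS/d

Correct the yield for decay: Y_obs = Y/(1 + k_d θ_c) = 0.477 / (1 + 0.108 × 5.21) = 0.477 / 1.563 = 0.3052.
ΔS = 1120 − 20.0 = 1100 mg/L, so the substrate removal rate is 234 × 1100/1000 = 257.4 kg soluble BOD₅/d.
Net biomass production P_X = Y_obs × Q·(S₀ − S) = 0.3052 × 257.4 = 78.57 kg VSS/d.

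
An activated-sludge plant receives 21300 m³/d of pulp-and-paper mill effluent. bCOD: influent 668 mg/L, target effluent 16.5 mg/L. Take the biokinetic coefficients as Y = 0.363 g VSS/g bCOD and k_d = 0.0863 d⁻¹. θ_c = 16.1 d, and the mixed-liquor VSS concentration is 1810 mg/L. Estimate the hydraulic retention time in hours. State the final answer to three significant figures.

Steady-state biomass mass balance: V·X·(1 + k_d·θ_c) = Y·Q·(S₀ − S)·θ_c, so V = 0.363 × 21300 × (668 − 16.5) × 16.1 / [1810 × (1 + 0.0863 × 16.1)] = 8.11×10^7 / 4325 = 18752 m³.
τ = V/Q = 18752/21300 = 0.8804 d, or 21.13 h.

τ ≈ 21.1 h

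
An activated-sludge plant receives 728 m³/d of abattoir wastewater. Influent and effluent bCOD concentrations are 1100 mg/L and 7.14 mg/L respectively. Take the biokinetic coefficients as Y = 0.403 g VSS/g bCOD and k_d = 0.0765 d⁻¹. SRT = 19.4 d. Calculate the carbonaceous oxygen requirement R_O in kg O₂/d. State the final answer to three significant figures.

The observed yield is Y_obs = Y/(1 + k_d·θ_c) = 0.403 / (1 + 0.0765 × 19.4) = 0.403 / 2.484 = 0.1622 g VSS per g bCOD removed.
Mass of bCOD removed per day: Q(S₀ − S) = 728 × 1093 g/m³ = 795.6 kg/d.
Net sludge production P_X = 0.1622 × 795.6 = 129.1 kg VSS/d.
R_O = Q·(S₀ − S) − 1.42·P_X = 795.6 − 1.42 × 129.1 = 612.3 kg O₂/d.

R_O ≈ 612 kg O₂/d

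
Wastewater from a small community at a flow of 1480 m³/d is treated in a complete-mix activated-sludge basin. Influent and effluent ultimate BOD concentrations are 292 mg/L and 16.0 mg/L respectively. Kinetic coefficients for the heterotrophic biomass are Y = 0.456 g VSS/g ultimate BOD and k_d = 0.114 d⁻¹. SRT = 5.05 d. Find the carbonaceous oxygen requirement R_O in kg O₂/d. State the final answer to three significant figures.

Correct the yield for decay: Y_obs = Y/(1 + k_d θ_c) = 0.456 / (1 + 0.114 × 5.05) = 0.456 / 1.576 = 0.2894.
Q·(S₀ − S) = 1480 × (292 − 16.0) × 10⁻³ = 408.5 kg/d removed.
Net sludge production P_X = 0.2894 × 408.5 = 118.2 kg VSS/d.
R_O = Q·(S₀ − S) − 1.42·P_X = 408.5 − 1.42 × 118.2 = 240.6 kg O₂/d.

R_O ≈ 241 kg O₂/d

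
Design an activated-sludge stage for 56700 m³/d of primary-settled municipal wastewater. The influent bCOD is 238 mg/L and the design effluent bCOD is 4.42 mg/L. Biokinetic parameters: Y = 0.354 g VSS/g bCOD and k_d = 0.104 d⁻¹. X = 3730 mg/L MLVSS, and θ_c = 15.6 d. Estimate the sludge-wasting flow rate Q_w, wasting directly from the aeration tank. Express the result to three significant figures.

From the SRT design equation V = Y Q (S₀−S) θ_c / [X (1 + k_d θ_c)] = 0.354 × 56700 × (238 − 4.42) × 15.6 / [3730 × (1 + 0.104 × 15.6)] = 7.31×10^7 / 9782 = 7477 m³.
For wasting at MLVSS concentration, Q_w = V/θ_c = 7477/15.6 = 479.3 m³/d.

Q_w ≈ 479 m³/d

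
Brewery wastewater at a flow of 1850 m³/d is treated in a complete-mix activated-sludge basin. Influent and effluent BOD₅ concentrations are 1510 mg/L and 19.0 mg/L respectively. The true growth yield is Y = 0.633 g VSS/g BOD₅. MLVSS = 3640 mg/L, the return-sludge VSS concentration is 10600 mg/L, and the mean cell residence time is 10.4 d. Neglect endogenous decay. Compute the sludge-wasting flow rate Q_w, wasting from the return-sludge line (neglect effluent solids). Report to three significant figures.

Q_w ≈ 165 m³/d

V·X = Y·Q·ΔS·θ_c gives V = 0.633 × 1850 × (1510 − 19.0) × 10.4 / 3640 = 4989 m³.
Wasting from the return line (neglecting effluent solids): Q_w = V·X / (θ_c·X_r) = 4989 × 3640 / (10.4 × 10600) = 164.7 m³/d.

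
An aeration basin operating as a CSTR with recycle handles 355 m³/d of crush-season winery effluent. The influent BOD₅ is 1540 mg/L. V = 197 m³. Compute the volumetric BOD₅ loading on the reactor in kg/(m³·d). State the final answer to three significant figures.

Applied BOD₅ load per unit volume = Q·S₀/V = (355 × 1540/1000)/197.0 = 2.775 kg BOD₅·m⁻³·d⁻¹.

L_v ≈ 2.78 kg BOD₅/(m³·d)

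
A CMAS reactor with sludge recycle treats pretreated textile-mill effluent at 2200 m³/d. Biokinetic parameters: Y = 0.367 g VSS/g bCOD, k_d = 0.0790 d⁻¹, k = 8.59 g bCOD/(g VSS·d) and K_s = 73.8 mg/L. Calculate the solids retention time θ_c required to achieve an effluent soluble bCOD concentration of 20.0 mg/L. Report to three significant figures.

Specific growth rate at S = 20.0 mg/L: μ = YkS/(K_s+S) = 0.367·8.59·20.0/(73.8+20.0) = 0.6722 d⁻¹.
Then 1/θ_c = μ − k_d = 0.6722 − 0.0790 = 0.5932 d⁻¹, giving θ_c = 1.686 d.

θ_c ≈ 1.69 d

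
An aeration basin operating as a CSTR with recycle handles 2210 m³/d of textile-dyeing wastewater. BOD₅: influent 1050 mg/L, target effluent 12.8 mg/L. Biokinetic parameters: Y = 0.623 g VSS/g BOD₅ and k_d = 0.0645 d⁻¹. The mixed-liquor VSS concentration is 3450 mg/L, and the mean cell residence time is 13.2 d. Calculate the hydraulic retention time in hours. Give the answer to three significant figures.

τ ≈ 32.0 h

Steady-state biomass mass balance: V·X·(1 + k_d·θ_c) = Y·Q·(S₀ − S)·θ_c, so V = 0.623 × 2210 × (1050 − 12.8) × 13.2 / [3450 × (1 + 0.0645 × 13.2)] = 1.89×10^7 / 6387 = 2951 m³.
Hydraulic retention time τ = V/Q = 2951 / 2210 = 1.335 d = 32.05 h.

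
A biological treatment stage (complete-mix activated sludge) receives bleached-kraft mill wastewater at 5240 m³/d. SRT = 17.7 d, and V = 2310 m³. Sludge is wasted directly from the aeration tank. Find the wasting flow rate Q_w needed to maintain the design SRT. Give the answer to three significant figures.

Wasting from the aeration tank: Q_w = V / θ_c = 2310 / 17.7 = 130.5 m³/d.

Q_w ≈ 131 m³/d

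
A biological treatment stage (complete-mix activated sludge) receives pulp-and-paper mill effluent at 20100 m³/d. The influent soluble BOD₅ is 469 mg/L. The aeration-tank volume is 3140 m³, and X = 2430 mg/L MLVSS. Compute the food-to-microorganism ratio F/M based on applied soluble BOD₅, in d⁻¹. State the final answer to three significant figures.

F/M ≈ 1.24 d⁻¹

F/M = applied load / biomass = Q·S₀/(V·X) = 20100 × 469 / (3140 × 2430) = 1.235 d⁻¹.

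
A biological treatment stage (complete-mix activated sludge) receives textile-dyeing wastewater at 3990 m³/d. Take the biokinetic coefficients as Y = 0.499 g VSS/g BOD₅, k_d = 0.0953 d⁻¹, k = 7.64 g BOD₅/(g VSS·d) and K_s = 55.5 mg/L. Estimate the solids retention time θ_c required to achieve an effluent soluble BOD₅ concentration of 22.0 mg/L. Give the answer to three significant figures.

θ_c ≈ 1.01 d

From 1/θ_c = Y·k·S/(K_s + S) − k_d: Y·k·S/(K_s+S) = 0.499 × 7.64 × 22.0 / (55.5 + 22.0) = 1.082 d⁻¹.
θ_c = 1/(μ − k_d) = 1/(1.082 − 0.0953) = 1/0.9869 = 1.013 d.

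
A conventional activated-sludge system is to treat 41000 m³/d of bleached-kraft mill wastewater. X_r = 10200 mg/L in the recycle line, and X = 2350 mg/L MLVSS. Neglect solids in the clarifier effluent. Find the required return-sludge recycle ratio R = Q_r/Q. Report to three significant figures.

Mass balance around the secondary clarifier (neglecting effluent solids): R = X / (X_r − X) = 2350 / (10200 − 2350) = 0.2994.

R ≈ 0.299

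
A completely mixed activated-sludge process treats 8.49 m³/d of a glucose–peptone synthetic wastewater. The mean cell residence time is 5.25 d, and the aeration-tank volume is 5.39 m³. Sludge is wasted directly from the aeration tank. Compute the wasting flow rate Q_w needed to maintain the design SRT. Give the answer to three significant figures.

Q_w ≈ 1.03 m³/d

With mixed-liquor wasting, θ_c = V/Q_w, so Q_w = V/θ_c = 5.390/5.25 = 1.027 m³/d.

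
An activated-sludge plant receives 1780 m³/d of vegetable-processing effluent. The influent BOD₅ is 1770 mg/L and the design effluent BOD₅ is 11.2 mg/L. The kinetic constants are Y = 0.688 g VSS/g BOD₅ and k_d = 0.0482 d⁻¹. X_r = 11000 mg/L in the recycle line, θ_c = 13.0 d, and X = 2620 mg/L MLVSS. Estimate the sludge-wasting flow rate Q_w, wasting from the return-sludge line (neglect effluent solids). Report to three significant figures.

Q_w ≈ 120 m³/d

Steady-state biomass mass balance: V·X·(1 + k_d·θ_c) = Y·Q·(S₀ − S)·θ_c, so V = 0.688 × 1780 × (1770 − 11.2) × 13.0 / [2620 × (1 + 0.0482 × 13.0)] = 2.8×10^7 / 4262 = 6570 m³.
Wasting from the return line (neglecting effluent solids): Q_w = V·X / (θ_c·X_r) = 6570 × 2620 / (13.0 × 11000) = 120.4 m³/d.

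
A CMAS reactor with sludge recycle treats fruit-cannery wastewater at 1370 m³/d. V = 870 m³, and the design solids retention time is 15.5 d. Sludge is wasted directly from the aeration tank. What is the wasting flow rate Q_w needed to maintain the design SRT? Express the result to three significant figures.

Q_w ≈ 56.1 m³/d

Wasting from the aeration tank: Q_w = V / θ_c = 870.0 / 15.5 = 56.13 m³/d.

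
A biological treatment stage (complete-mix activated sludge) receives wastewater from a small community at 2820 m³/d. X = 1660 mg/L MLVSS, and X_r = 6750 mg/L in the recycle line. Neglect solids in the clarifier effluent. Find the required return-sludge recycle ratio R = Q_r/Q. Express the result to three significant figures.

R ≈ 0.326

Mass balance around the secondary clarifier (neglecting effluent solids): R = X / (X_r − X) = 1660 / (6750 − 1660) = 0.3261.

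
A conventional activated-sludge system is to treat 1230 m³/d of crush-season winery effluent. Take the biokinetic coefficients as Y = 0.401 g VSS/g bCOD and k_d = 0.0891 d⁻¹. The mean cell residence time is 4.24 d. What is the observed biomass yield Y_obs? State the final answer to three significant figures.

Observed yield with endogenous decay: Y_obs = Y / (1 + k_d·θ_c) = 0.401 / (1 + 0.0891 × 4.24) = 0.401 / 1.378 = 0.2910 g VSS/g bCOD.

Y_obs ≈ 0.291 g VSS/g bCOD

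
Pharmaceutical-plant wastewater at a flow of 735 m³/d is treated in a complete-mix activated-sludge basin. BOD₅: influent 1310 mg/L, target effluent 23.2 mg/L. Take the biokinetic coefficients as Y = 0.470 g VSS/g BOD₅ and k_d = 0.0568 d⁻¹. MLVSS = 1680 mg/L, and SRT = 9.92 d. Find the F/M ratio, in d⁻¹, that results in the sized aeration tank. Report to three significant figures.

F/M ≈ 0.341 d⁻¹

Steady-state biomass mass balance: V·X·(1 + k_d·θ_c) = Y·Q·(S₀ − S)·θ_c, so V = 0.470 × 735 × (1310 − 23.2) × 9.92 / [1680 × (1 + 0.0568 × 9.92)] = 4.41×10^6 / 2627 = 1679 m³.
F/M = Q·S₀ / (V·X) = 735 × 1310 / (1679 × 1680) = 0.3414 g BOD₅·(g VSS·d)⁻¹.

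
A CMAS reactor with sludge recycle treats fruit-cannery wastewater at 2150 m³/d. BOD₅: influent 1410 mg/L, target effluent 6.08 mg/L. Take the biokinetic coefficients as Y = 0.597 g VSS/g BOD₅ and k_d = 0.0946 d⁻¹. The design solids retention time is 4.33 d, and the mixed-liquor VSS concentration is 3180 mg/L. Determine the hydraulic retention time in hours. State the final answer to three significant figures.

Steady-state biomass mass balance: V·X·(1 + k_d·θ_c) = Y·Q·(S₀ − S)·θ_c, so V = 0.597 × 2150 × (1410 − 6.08) × 4.33 / [3180 × (1 + 0.0946 × 4.33)] = 7.8×10^6 / 4483 = 1741 m³.
τ = V/Q = 1741/2150 = 0.8096 d, or 19.43 h.

τ ≈ 19.4 h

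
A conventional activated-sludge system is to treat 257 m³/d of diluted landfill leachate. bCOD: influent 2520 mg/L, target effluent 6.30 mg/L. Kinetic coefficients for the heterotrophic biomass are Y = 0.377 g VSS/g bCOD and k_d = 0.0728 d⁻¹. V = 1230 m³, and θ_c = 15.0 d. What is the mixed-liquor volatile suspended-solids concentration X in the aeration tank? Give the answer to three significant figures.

X ≈ 1420 mg/L

From V·X·(1 + k_d·θ_c) = Y·Q·(S₀ − S)·θ_c: X = 0.377 × 257 × (2520 − 6.30) × 15.0 / [1230 × (1 + 0.0728 × 15.0)] = 1420 mg/L.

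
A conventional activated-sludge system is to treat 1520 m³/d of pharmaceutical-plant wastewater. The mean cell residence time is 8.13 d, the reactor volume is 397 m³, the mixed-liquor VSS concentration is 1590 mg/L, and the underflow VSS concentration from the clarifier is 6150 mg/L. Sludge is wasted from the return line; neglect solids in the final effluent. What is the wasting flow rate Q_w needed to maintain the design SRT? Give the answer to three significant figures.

Wasting from the return line (neglecting effluent solids): Q_w = V·X / (θ_c·X_r) = 397.0 × 1590 / (8.13 × 6150) = 12.62 m³/d.

Q_w ≈ 12.6 m³/d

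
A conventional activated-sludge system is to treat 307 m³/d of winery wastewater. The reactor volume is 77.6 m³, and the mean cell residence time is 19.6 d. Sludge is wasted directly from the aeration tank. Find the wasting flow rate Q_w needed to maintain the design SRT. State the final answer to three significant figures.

Wasting from the aeration tank: Q_w = V / θ_c = 77.60 / 19.6 = 3.959 m³/d.

Q_w ≈ 3.96 m³/d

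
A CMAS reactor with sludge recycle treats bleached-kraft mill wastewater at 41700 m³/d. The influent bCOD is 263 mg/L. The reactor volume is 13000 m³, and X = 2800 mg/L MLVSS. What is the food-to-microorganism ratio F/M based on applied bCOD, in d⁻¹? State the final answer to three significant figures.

F/M ≈ 0.301 d⁻¹

F/M = applied load / biomass = Q·S₀/(V·X) = 41700 × 263 / (13000 × 2800) = 0.3013 d⁻¹.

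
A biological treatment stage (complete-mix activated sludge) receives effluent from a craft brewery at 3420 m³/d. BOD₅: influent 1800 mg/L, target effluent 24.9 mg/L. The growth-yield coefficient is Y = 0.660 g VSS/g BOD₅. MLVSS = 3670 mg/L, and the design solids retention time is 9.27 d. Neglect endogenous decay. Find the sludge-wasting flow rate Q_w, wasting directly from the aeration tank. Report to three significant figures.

Q_w ≈ 1090 m³/d

With k_d = 0 the design equation reduces to V = Y Q (S₀−S) θ_c / X = 0.660 × 3420 × (1800 − 24.9) × 9.27 / 3670 = 10121 m³.
With mixed-liquor wasting, θ_c = V/Q_w, so Q_w = V/θ_c = 10121/9.27 = 1092 m³/d.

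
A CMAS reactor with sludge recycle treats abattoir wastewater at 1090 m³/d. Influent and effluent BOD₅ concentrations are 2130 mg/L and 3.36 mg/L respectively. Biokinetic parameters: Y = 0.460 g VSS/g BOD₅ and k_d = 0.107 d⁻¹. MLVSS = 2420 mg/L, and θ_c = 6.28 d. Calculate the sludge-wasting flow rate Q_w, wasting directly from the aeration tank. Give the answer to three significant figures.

From the SRT design equation V = Y Q (S₀−S) θ_c / [X (1 + k_d θ_c)] = 0.460 × 1090 × (2130 − 3.36) × 6.28 / [2420 × (1 + 0.107 × 6.28)] = 6.7×10^6 / 4046 = 1655 m³.
Wasting from the aeration tank: Q_w = V / θ_c = 1655 / 6.28 = 263.5 m³/d.

Q_w ≈ 264 m³/d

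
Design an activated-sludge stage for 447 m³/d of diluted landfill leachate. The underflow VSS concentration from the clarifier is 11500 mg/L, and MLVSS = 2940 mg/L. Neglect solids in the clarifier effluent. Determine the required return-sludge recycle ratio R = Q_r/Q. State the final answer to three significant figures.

R ≈ 0.343

R = Q_r/Q = X/(X_r − X) = 2940 / (11500 − 2940) = 0.3435.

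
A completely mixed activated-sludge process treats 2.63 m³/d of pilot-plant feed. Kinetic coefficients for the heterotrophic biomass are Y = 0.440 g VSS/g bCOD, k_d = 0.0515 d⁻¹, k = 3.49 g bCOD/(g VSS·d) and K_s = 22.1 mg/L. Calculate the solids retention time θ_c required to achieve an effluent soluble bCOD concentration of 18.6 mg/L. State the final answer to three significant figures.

θ_c ≈ 1.54 d

Specific growth rate at S = 18.6 mg/L: μ = YkS/(K_s+S) = 0.440·3.49·18.6/(22.1+18.6) = 0.7018 d⁻¹.
1/θ_c = 0.7018 − 0.0515 = 0.6503 d⁻¹, so θ_c = 1.538 d.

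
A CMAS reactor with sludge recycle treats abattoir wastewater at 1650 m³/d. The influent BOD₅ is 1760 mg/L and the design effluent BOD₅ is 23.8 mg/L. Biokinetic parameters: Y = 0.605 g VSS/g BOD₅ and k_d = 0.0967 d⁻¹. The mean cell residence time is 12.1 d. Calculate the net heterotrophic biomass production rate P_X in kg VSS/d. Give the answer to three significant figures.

P_X ≈ 799 kg VSS/d

Y_obs = Y / (1 + k_d θ_c) = 0.605 / (1 + 0.0967 × 12.1) = 0.605 / 2.170 = 0.2788.
Substrate removed = Q·(S₀ − S) = 1650 m³/d × (1760 − 23.8) g/m³ = 2.86×10^6 g/d = 2865 kg/d.
So the net sludge growth is P_X = 0.2788 × 2865 = 798.7 kg VSS/d.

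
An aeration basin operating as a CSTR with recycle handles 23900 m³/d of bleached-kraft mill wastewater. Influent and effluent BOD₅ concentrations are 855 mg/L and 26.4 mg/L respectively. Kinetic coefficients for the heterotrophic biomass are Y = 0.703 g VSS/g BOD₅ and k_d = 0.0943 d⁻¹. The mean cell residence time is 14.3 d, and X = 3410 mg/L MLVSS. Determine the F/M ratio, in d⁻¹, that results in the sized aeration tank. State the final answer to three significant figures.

F/M ≈ 0.241 d⁻¹

From the SRT design equation V = Y Q (S₀−S) θ_c / [X (1 + k_d θ_c)] = 0.703 × 23900 × (855 − 26.4) × 14.3 / [3410 × (1 + 0.0943 × 14.3)] = 1.99×10^8 / 8008 = 24859 m³.
F/M = applied load / biomass = Q·S₀/(V·X) = 23900 × 855 / (24859 × 3410) = 0.2411 d⁻¹.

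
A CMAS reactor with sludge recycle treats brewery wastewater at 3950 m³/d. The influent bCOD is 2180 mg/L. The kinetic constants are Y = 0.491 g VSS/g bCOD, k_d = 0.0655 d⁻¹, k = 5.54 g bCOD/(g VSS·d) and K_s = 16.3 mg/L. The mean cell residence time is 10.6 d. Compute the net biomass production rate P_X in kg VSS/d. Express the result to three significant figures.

P_X ≈ 2490 kg VSS/d

For a completely mixed reactor with recycle the Lawrence–McCarty relation gives S = K_s·(1 + k_d·θ_c) / [θ_c·(Y·k − k_d) − 1] = 16.3 × (1 + 0.0655 × 10.6) / [10.6 × (0.491 × 5.54 − 0.0655) − 1] = 27.62 / 27.14 = 1.018 mg/L.
Y_obs = Y / (1 + k_d θ_c) = 0.491 / (1 + 0.0655 × 10.6) = 0.491 / 1.694 = 0.2898.
Q·(S₀ − S) = 3950 × (2180 − 1.02) × 10⁻³ = 8607 kg/d removed.
P_X = Y_obs · Q(S₀ − S) = 0.2898 × 8607 = 2494 kg VSS/d.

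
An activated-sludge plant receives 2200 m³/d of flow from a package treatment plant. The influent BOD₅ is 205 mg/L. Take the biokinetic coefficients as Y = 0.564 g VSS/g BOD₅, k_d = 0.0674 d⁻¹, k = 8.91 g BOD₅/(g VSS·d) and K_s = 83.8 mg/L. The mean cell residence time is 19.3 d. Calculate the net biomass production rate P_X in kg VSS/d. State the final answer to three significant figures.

P_X ≈ 109 kg VSS/d

From the Monod/SRT balance for a CMAS, S = K_s·(1+k_d θ_c)/[θ_c·(Y k − k_d) − 1] = 83.8 × (1 + 0.0674 × 19.3) / [19.3 × (0.564 × 8.91 − 0.0674) − 1] = 192.8 / 94.69 = 2.036 mg/L.
Y_obs = Y / (1 + k_d θ_c) = 0.564 / (1 + 0.0674 × 19.3) = 0.564 / 2.301 = 0.2451.
Substrate removed = Q·(S₀ − S) = 2200 m³/d × (205 − 2.04) g/m³ = 4.47×10^5 g/d = 446.5 kg/d.
So the net sludge growth is P_X = 0.2451 × 446.5 = 109.5 kg VSS/d.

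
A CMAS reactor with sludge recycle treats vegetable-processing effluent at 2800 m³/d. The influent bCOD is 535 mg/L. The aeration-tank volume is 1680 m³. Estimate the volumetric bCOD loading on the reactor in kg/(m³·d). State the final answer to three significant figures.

L_v ≈ 0.892 kg bCOD/(m³·d)

Applied bCOD load per unit volume = Q·S₀/V = (2800 × 535/1000)/1680 = 0.8917 kg bCOD·m⁻³·d⁻¹.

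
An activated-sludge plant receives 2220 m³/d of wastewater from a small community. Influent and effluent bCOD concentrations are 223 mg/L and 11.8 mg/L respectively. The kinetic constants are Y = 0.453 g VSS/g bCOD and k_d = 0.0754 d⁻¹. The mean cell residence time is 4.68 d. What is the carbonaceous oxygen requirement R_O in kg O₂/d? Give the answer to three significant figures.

R_O ≈ 246 kg O₂/d

Y_obs = Y / (1 + k_d θ_c) = 0.453 / (1 + 0.0754 × 4.68) = 0.453 / 1.353 = 0.3348.
Mass of bCOD removed per day: Q(S₀ − S) = 2220 × 211.2 g/m³ = 468.9 kg/d.
Net sludge production P_X = 0.3348 × 468.9 = 157.0 kg VSS/d.
Carbonaceous O₂ demand = substrate oxidised − cell-mass equivalent = 468.9 − 1.42 × 157.0 = 245.9 kg O₂/d.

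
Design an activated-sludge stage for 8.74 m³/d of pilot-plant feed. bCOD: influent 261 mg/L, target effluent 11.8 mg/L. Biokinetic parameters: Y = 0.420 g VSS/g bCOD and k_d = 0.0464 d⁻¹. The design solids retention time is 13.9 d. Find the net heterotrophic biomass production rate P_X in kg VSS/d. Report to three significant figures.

P_X ≈ 0.556 kg VSS/d

Correct the yield for decay: Y_obs = Y/(1 + k_d θ_c) = 0.420 / (1 + 0.0464 × 13.9) = 0.420 / 1.645 = 0.2553.
ΔS = 261 − 11.8 = 249.2 mg/L, so the substrate removal rate is 8.74 × 249.2/1000 = 2.178 kg bCOD/d.
P_X = Y_obs · Q(S₀ − S) = 0.2553 × 2.178 = 0.5561 kg VSS/d.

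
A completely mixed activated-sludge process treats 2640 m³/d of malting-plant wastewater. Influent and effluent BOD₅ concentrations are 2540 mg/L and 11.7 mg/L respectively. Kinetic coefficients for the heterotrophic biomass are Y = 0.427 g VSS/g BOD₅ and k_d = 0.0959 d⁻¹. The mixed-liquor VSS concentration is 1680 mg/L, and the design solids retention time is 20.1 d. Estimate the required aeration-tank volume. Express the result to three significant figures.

V ≈ 11600 m³

Steady-state biomass mass balance: V·X·(1 + k_d·θ_c) = Y·Q·(S₀ − S)·θ_c, so V = 0.427 × 2640 × (2540 − 11.7) × 20.1 / [1680 × (1 + 0.0959 × 20.1)] = 5.73×10^7 / 4918 = 11648 m³.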